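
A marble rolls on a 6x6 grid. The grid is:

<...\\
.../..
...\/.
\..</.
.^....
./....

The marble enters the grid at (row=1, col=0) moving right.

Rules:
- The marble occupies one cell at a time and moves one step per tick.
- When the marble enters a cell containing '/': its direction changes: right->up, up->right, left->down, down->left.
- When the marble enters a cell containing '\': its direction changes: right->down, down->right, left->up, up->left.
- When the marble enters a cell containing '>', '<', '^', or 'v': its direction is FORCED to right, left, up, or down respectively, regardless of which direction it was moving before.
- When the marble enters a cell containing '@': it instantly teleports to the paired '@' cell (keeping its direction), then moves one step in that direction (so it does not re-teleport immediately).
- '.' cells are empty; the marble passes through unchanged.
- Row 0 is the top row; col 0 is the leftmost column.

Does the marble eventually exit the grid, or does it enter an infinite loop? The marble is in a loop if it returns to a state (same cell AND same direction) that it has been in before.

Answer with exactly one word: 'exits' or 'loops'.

Step 1: enter (1,0), '.' pass, move right to (1,1)
Step 2: enter (1,1), '.' pass, move right to (1,2)
Step 3: enter (1,2), '.' pass, move right to (1,3)
Step 4: enter (1,3), '/' deflects right->up, move up to (0,3)
Step 5: enter (0,3), '.' pass, move up to (-1,3)
Step 6: at (-1,3) — EXIT via top edge, pos 3

Answer: exits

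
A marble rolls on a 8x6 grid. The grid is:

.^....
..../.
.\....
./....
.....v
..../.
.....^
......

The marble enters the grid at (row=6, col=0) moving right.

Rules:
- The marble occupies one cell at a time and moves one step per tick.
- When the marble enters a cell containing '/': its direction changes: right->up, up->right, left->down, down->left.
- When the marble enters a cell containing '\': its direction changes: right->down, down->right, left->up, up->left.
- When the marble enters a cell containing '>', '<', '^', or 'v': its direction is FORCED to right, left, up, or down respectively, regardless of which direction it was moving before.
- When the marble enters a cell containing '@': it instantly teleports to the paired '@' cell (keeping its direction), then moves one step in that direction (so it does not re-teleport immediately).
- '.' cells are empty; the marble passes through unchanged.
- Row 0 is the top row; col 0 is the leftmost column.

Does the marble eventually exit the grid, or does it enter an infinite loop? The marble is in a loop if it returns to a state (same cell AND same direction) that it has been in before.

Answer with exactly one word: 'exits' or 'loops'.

Answer: loops

Derivation:
Step 1: enter (6,0), '.' pass, move right to (6,1)
Step 2: enter (6,1), '.' pass, move right to (6,2)
Step 3: enter (6,2), '.' pass, move right to (6,3)
Step 4: enter (6,3), '.' pass, move right to (6,4)
Step 5: enter (6,4), '.' pass, move right to (6,5)
Step 6: enter (6,5), '^' forces right->up, move up to (5,5)
Step 7: enter (5,5), '.' pass, move up to (4,5)
Step 8: enter (4,5), 'v' forces up->down, move down to (5,5)
Step 9: enter (5,5), '.' pass, move down to (6,5)
Step 10: enter (6,5), '^' forces down->up, move up to (5,5)
Step 11: at (5,5) dir=up — LOOP DETECTED (seen before)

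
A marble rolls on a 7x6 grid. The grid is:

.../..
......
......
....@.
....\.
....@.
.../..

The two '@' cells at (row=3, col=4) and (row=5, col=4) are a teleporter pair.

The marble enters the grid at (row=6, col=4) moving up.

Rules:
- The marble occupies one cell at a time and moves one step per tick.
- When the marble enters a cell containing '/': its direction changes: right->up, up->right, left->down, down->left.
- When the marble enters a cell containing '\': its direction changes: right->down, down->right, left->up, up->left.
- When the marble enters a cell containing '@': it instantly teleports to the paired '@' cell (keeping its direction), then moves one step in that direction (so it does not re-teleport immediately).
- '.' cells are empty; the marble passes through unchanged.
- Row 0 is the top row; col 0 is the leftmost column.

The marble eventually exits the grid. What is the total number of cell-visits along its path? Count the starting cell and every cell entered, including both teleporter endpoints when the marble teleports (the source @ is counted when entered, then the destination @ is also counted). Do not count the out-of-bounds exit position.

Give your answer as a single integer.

Step 1: enter (6,4), '.' pass, move up to (5,4)
Step 2: enter (5,4), '@' teleport (5,4)->(3,4), also enter (3,4), move up to (2,4)
Step 3: enter (2,4), '.' pass, move up to (1,4)
Step 4: enter (1,4), '.' pass, move up to (0,4)
Step 5: enter (0,4), '.' pass, move up to (-1,4)
Step 6: at (-1,4) — EXIT via top edge, pos 4
Path length (cell visits): 6

Answer: 6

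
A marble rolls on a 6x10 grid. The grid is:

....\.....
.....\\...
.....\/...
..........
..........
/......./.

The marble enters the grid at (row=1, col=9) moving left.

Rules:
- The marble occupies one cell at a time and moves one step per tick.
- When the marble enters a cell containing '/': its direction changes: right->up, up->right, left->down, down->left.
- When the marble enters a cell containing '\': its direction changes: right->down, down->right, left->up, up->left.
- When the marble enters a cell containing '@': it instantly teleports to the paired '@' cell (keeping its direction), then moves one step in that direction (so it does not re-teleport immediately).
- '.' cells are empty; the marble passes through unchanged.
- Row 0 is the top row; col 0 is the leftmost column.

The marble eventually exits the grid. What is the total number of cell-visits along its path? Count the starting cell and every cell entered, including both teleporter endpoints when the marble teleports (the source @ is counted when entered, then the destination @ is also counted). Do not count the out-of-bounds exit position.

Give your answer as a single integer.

Answer: 5

Derivation:
Step 1: enter (1,9), '.' pass, move left to (1,8)
Step 2: enter (1,8), '.' pass, move left to (1,7)
Step 3: enter (1,7), '.' pass, move left to (1,6)
Step 4: enter (1,6), '\' deflects left->up, move up to (0,6)
Step 5: enter (0,6), '.' pass, move up to (-1,6)
Step 6: at (-1,6) — EXIT via top edge, pos 6
Path length (cell visits): 5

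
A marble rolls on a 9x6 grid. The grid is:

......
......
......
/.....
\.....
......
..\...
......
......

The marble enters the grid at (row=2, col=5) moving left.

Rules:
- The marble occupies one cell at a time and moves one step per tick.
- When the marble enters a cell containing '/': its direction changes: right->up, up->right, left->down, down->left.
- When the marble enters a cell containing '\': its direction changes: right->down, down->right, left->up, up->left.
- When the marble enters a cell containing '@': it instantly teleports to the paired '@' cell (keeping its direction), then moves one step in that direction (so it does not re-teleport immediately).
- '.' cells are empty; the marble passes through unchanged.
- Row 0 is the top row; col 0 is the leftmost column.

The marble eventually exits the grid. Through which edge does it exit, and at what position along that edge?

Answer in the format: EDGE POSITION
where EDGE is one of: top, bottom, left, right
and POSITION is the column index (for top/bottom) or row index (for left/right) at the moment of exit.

Answer: left 2

Derivation:
Step 1: enter (2,5), '.' pass, move left to (2,4)
Step 2: enter (2,4), '.' pass, move left to (2,3)
Step 3: enter (2,3), '.' pass, move left to (2,2)
Step 4: enter (2,2), '.' pass, move left to (2,1)
Step 5: enter (2,1), '.' pass, move left to (2,0)
Step 6: enter (2,0), '.' pass, move left to (2,-1)
Step 7: at (2,-1) — EXIT via left edge, pos 2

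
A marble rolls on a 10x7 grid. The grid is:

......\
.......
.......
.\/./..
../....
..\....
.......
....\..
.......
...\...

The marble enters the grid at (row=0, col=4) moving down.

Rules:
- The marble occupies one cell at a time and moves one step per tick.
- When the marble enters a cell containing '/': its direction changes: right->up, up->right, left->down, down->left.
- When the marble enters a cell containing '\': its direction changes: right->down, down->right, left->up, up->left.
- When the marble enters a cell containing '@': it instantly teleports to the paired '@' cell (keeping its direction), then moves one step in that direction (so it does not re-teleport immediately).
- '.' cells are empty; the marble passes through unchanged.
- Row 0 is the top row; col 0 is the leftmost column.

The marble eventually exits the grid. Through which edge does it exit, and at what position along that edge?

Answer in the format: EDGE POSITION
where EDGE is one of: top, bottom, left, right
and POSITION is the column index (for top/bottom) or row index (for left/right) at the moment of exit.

Step 1: enter (0,4), '.' pass, move down to (1,4)
Step 2: enter (1,4), '.' pass, move down to (2,4)
Step 3: enter (2,4), '.' pass, move down to (3,4)
Step 4: enter (3,4), '/' deflects down->left, move left to (3,3)
Step 5: enter (3,3), '.' pass, move left to (3,2)
Step 6: enter (3,2), '/' deflects left->down, move down to (4,2)
Step 7: enter (4,2), '/' deflects down->left, move left to (4,1)
Step 8: enter (4,1), '.' pass, move left to (4,0)
Step 9: enter (4,0), '.' pass, move left to (4,-1)
Step 10: at (4,-1) — EXIT via left edge, pos 4

Answer: left 4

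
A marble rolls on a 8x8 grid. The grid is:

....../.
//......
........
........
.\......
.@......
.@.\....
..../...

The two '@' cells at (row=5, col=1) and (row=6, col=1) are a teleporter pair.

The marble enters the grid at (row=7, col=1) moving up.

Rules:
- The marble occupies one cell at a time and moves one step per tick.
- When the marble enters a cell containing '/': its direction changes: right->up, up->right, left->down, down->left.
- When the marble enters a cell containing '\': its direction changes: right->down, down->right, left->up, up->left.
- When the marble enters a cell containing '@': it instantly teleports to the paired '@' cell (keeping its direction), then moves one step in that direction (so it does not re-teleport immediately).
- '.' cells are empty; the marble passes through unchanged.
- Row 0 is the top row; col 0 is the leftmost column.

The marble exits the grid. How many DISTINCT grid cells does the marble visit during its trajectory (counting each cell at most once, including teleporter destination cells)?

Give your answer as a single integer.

Step 1: enter (7,1), '.' pass, move up to (6,1)
Step 2: enter (6,1), '@' teleport (6,1)->(5,1), also enter (5,1), move up to (4,1)
Step 3: enter (4,1), '\' deflects up->left, move left to (4,0)
Step 4: enter (4,0), '.' pass, move left to (4,-1)
Step 5: at (4,-1) — EXIT via left edge, pos 4
Distinct cells visited: 5 (path length 5)

Answer: 5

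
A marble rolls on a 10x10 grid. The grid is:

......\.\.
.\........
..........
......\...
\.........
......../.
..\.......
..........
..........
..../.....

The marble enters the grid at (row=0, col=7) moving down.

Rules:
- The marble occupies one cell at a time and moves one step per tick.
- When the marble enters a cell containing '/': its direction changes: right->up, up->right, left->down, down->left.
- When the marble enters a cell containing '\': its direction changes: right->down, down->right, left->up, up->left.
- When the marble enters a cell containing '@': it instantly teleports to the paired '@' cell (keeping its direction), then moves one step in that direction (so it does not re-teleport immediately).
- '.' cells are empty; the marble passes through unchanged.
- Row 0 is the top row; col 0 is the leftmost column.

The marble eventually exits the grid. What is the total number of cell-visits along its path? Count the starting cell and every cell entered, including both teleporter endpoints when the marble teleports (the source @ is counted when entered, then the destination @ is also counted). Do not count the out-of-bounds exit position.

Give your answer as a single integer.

Answer: 10

Derivation:
Step 1: enter (0,7), '.' pass, move down to (1,7)
Step 2: enter (1,7), '.' pass, move down to (2,7)
Step 3: enter (2,7), '.' pass, move down to (3,7)
Step 4: enter (3,7), '.' pass, move down to (4,7)
Step 5: enter (4,7), '.' pass, move down to (5,7)
Step 6: enter (5,7), '.' pass, move down to (6,7)
Step 7: enter (6,7), '.' pass, move down to (7,7)
Step 8: enter (7,7), '.' pass, move down to (8,7)
Step 9: enter (8,7), '.' pass, move down to (9,7)
Step 10: enter (9,7), '.' pass, move down to (10,7)
Step 11: at (10,7) — EXIT via bottom edge, pos 7
Path length (cell visits): 10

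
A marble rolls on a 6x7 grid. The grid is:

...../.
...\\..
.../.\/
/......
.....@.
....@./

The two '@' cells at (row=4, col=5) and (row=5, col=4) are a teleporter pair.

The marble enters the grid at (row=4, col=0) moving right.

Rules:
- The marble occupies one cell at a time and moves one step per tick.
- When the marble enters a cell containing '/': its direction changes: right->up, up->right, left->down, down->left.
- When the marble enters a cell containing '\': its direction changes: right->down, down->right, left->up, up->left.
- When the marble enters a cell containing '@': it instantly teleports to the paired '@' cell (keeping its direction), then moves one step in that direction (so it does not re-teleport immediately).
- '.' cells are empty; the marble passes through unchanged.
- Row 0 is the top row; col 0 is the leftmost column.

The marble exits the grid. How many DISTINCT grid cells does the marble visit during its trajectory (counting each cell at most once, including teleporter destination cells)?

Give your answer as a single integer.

Answer: 12

Derivation:
Step 1: enter (4,0), '.' pass, move right to (4,1)
Step 2: enter (4,1), '.' pass, move right to (4,2)
Step 3: enter (4,2), '.' pass, move right to (4,3)
Step 4: enter (4,3), '.' pass, move right to (4,4)
Step 5: enter (4,4), '.' pass, move right to (4,5)
Step 6: enter (4,5), '@' teleport (4,5)->(5,4), also enter (5,4), move right to (5,5)
Step 7: enter (5,5), '.' pass, move right to (5,6)
Step 8: enter (5,6), '/' deflects right->up, move up to (4,6)
Step 9: enter (4,6), '.' pass, move up to (3,6)
Step 10: enter (3,6), '.' pass, move up to (2,6)
Step 11: enter (2,6), '/' deflects up->right, move right to (2,7)
Step 12: at (2,7) — EXIT via right edge, pos 2
Distinct cells visited: 12 (path length 12)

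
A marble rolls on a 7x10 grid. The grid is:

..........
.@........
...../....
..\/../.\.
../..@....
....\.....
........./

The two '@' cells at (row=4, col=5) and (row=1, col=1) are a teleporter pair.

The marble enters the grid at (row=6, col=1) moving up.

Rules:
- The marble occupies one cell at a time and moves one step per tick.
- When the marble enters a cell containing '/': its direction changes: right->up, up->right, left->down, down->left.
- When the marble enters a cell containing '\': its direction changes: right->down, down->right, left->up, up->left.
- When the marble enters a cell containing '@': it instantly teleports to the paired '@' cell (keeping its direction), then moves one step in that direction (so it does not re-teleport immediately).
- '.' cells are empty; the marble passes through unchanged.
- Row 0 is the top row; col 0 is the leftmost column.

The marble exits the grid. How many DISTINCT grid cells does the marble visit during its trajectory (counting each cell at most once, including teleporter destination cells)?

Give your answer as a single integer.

Answer: 13

Derivation:
Step 1: enter (6,1), '.' pass, move up to (5,1)
Step 2: enter (5,1), '.' pass, move up to (4,1)
Step 3: enter (4,1), '.' pass, move up to (3,1)
Step 4: enter (3,1), '.' pass, move up to (2,1)
Step 5: enter (2,1), '.' pass, move up to (1,1)
Step 6: enter (1,1), '@' teleport (1,1)->(4,5), also enter (4,5), move up to (3,5)
Step 7: enter (3,5), '.' pass, move up to (2,5)
Step 8: enter (2,5), '/' deflects up->right, move right to (2,6)
Step 9: enter (2,6), '.' pass, move right to (2,7)
Step 10: enter (2,7), '.' pass, move right to (2,8)
Step 11: enter (2,8), '.' pass, move right to (2,9)
Step 12: enter (2,9), '.' pass, move right to (2,10)
Step 13: at (2,10) — EXIT via right edge, pos 2
Distinct cells visited: 13 (path length 13)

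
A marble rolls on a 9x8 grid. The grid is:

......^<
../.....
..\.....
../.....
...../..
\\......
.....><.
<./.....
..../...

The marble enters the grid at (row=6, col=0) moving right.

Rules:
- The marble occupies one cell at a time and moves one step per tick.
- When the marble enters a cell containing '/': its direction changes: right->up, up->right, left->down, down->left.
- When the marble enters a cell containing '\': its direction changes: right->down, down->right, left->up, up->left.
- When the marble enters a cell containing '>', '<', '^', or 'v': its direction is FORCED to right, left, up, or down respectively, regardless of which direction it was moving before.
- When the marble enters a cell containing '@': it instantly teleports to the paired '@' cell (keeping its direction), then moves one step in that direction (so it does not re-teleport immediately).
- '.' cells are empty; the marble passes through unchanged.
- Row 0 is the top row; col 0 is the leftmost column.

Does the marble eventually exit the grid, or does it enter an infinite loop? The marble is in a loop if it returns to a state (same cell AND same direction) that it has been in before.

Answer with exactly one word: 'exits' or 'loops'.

Answer: loops

Derivation:
Step 1: enter (6,0), '.' pass, move right to (6,1)
Step 2: enter (6,1), '.' pass, move right to (6,2)
Step 3: enter (6,2), '.' pass, move right to (6,3)
Step 4: enter (6,3), '.' pass, move right to (6,4)
Step 5: enter (6,4), '.' pass, move right to (6,5)
Step 6: enter (6,5), '>' forces right->right, move right to (6,6)
Step 7: enter (6,6), '<' forces right->left, move left to (6,5)
Step 8: enter (6,5), '>' forces left->right, move right to (6,6)
Step 9: at (6,6) dir=right — LOOP DETECTED (seen before)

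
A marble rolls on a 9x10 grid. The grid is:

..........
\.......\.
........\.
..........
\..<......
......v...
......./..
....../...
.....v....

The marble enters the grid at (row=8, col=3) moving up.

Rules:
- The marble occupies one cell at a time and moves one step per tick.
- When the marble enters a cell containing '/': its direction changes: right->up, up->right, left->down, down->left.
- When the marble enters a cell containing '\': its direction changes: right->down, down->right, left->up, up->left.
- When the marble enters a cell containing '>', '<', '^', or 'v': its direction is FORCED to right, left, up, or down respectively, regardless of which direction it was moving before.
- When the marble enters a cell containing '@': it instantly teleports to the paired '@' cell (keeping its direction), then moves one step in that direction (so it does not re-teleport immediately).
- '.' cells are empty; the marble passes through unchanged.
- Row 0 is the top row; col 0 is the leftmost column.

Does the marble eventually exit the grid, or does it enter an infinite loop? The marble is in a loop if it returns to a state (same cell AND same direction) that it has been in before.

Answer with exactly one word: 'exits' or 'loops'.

Answer: exits

Derivation:
Step 1: enter (8,3), '.' pass, move up to (7,3)
Step 2: enter (7,3), '.' pass, move up to (6,3)
Step 3: enter (6,3), '.' pass, move up to (5,3)
Step 4: enter (5,3), '.' pass, move up to (4,3)
Step 5: enter (4,3), '<' forces up->left, move left to (4,2)
Step 6: enter (4,2), '.' pass, move left to (4,1)
Step 7: enter (4,1), '.' pass, move left to (4,0)
Step 8: enter (4,0), '\' deflects left->up, move up to (3,0)
Step 9: enter (3,0), '.' pass, move up to (2,0)
Step 10: enter (2,0), '.' pass, move up to (1,0)
Step 11: enter (1,0), '\' deflects up->left, move left to (1,-1)
Step 12: at (1,-1) — EXIT via left edge, pos 1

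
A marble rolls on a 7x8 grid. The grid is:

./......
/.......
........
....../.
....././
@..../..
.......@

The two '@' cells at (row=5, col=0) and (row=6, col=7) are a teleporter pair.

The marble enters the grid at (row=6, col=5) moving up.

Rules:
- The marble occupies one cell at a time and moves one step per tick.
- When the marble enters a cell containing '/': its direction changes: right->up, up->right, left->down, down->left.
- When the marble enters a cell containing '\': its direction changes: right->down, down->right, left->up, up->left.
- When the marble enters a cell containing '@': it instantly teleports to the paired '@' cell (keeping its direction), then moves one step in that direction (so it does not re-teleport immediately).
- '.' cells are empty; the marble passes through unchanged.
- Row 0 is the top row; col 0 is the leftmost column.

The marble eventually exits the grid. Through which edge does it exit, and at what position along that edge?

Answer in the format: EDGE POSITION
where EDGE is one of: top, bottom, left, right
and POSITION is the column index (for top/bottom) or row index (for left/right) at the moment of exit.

Step 1: enter (6,5), '.' pass, move up to (5,5)
Step 2: enter (5,5), '/' deflects up->right, move right to (5,6)
Step 3: enter (5,6), '.' pass, move right to (5,7)
Step 4: enter (5,7), '.' pass, move right to (5,8)
Step 5: at (5,8) — EXIT via right edge, pos 5

Answer: right 5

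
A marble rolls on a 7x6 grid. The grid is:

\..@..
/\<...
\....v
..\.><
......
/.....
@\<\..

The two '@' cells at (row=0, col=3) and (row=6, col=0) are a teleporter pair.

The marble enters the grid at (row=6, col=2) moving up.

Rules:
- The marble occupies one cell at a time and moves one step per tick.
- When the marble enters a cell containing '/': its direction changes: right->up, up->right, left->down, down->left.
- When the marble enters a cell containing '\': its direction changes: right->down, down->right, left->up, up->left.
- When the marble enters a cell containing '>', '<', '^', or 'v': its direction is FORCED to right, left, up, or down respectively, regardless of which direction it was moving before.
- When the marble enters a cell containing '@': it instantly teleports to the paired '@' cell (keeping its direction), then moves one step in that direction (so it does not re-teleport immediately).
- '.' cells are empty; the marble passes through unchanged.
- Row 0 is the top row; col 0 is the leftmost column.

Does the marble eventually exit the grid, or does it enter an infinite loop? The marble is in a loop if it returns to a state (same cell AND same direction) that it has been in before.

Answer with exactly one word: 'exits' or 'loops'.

Step 1: enter (6,2), '<' forces up->left, move left to (6,1)
Step 2: enter (6,1), '\' deflects left->up, move up to (5,1)
Step 3: enter (5,1), '.' pass, move up to (4,1)
Step 4: enter (4,1), '.' pass, move up to (3,1)
Step 5: enter (3,1), '.' pass, move up to (2,1)
Step 6: enter (2,1), '.' pass, move up to (1,1)
Step 7: enter (1,1), '\' deflects up->left, move left to (1,0)
Step 8: enter (1,0), '/' deflects left->down, move down to (2,0)
Step 9: enter (2,0), '\' deflects down->right, move right to (2,1)
Step 10: enter (2,1), '.' pass, move right to (2,2)
Step 11: enter (2,2), '.' pass, move right to (2,3)
Step 12: enter (2,3), '.' pass, move right to (2,4)
Step 13: enter (2,4), '.' pass, move right to (2,5)
Step 14: enter (2,5), 'v' forces right->down, move down to (3,5)
Step 15: enter (3,5), '<' forces down->left, move left to (3,4)
Step 16: enter (3,4), '>' forces left->right, move right to (3,5)
Step 17: enter (3,5), '<' forces right->left, move left to (3,4)
Step 18: at (3,4) dir=left — LOOP DETECTED (seen before)

Answer: loops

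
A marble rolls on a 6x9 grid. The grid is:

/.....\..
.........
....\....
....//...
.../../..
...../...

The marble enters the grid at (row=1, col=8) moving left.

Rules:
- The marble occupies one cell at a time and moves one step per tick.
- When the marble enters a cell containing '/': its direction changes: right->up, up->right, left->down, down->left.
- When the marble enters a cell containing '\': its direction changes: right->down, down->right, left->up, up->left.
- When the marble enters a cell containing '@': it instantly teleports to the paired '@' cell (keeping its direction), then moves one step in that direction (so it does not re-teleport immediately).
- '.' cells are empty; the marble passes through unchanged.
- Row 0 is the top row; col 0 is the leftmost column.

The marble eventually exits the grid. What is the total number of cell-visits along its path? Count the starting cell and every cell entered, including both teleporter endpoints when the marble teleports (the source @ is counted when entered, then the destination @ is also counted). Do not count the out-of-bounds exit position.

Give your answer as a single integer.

Answer: 9

Derivation:
Step 1: enter (1,8), '.' pass, move left to (1,7)
Step 2: enter (1,7), '.' pass, move left to (1,6)
Step 3: enter (1,6), '.' pass, move left to (1,5)
Step 4: enter (1,5), '.' pass, move left to (1,4)
Step 5: enter (1,4), '.' pass, move left to (1,3)
Step 6: enter (1,3), '.' pass, move left to (1,2)
Step 7: enter (1,2), '.' pass, move left to (1,1)
Step 8: enter (1,1), '.' pass, move left to (1,0)
Step 9: enter (1,0), '.' pass, move left to (1,-1)
Step 10: at (1,-1) — EXIT via left edge, pos 1
Path length (cell visits): 9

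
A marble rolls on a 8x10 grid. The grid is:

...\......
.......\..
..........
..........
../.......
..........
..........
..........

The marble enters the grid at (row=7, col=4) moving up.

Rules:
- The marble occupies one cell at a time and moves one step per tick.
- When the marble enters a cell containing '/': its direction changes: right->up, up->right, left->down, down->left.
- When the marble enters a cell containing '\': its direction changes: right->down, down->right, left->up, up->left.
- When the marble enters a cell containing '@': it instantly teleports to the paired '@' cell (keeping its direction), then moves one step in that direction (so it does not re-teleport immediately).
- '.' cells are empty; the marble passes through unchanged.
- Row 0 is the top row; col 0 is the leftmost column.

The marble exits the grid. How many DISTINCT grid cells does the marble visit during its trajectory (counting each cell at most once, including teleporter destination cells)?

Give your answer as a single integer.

Answer: 8

Derivation:
Step 1: enter (7,4), '.' pass, move up to (6,4)
Step 2: enter (6,4), '.' pass, move up to (5,4)
Step 3: enter (5,4), '.' pass, move up to (4,4)
Step 4: enter (4,4), '.' pass, move up to (3,4)
Step 5: enter (3,4), '.' pass, move up to (2,4)
Step 6: enter (2,4), '.' pass, move up to (1,4)
Step 7: enter (1,4), '.' pass, move up to (0,4)
Step 8: enter (0,4), '.' pass, move up to (-1,4)
Step 9: at (-1,4) — EXIT via top edge, pos 4
Distinct cells visited: 8 (path length 8)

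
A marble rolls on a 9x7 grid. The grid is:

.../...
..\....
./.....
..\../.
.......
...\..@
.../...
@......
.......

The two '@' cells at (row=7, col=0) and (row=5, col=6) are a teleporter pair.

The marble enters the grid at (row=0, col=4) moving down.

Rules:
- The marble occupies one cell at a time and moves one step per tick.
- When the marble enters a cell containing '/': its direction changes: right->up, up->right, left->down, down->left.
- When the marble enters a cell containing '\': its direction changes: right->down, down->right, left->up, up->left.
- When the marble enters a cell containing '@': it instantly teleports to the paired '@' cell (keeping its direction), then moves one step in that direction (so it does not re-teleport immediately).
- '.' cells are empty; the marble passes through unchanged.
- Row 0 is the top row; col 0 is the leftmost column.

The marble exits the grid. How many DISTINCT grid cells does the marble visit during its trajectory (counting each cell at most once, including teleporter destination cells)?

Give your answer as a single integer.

Answer: 9

Derivation:
Step 1: enter (0,4), '.' pass, move down to (1,4)
Step 2: enter (1,4), '.' pass, move down to (2,4)
Step 3: enter (2,4), '.' pass, move down to (3,4)
Step 4: enter (3,4), '.' pass, move down to (4,4)
Step 5: enter (4,4), '.' pass, move down to (5,4)
Step 6: enter (5,4), '.' pass, move down to (6,4)
Step 7: enter (6,4), '.' pass, move down to (7,4)
Step 8: enter (7,4), '.' pass, move down to (8,4)
Step 9: enter (8,4), '.' pass, move down to (9,4)
Step 10: at (9,4) — EXIT via bottom edge, pos 4
Distinct cells visited: 9 (path length 9)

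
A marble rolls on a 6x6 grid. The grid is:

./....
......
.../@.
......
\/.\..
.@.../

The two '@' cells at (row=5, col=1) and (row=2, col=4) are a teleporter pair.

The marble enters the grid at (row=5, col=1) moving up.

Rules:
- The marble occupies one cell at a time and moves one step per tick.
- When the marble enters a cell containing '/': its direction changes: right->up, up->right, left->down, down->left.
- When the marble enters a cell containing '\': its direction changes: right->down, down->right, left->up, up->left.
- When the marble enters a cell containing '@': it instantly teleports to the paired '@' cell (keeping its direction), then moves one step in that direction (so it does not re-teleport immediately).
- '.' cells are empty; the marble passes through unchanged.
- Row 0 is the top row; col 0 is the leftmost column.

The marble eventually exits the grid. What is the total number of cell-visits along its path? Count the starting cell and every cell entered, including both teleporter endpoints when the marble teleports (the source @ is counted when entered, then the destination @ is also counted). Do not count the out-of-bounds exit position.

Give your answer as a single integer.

Step 1: enter (5,1), '@' teleport (5,1)->(2,4), also enter (2,4), move up to (1,4)
Step 2: enter (1,4), '.' pass, move up to (0,4)
Step 3: enter (0,4), '.' pass, move up to (-1,4)
Step 4: at (-1,4) — EXIT via top edge, pos 4
Path length (cell visits): 4

Answer: 4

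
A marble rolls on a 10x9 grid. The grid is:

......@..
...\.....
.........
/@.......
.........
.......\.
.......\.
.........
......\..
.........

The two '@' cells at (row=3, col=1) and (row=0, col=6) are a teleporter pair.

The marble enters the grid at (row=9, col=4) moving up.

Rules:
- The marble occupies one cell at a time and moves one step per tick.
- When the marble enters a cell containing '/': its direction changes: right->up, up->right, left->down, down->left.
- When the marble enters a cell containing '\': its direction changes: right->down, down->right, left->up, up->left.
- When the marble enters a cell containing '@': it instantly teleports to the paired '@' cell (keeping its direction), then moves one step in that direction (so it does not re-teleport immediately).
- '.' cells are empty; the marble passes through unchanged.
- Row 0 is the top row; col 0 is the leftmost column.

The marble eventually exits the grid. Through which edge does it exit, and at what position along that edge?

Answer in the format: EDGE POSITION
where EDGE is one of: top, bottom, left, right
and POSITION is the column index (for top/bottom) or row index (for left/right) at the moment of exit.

Step 1: enter (9,4), '.' pass, move up to (8,4)
Step 2: enter (8,4), '.' pass, move up to (7,4)
Step 3: enter (7,4), '.' pass, move up to (6,4)
Step 4: enter (6,4), '.' pass, move up to (5,4)
Step 5: enter (5,4), '.' pass, move up to (4,4)
Step 6: enter (4,4), '.' pass, move up to (3,4)
Step 7: enter (3,4), '.' pass, move up to (2,4)
Step 8: enter (2,4), '.' pass, move up to (1,4)
Step 9: enter (1,4), '.' pass, move up to (0,4)
Step 10: enter (0,4), '.' pass, move up to (-1,4)
Step 11: at (-1,4) — EXIT via top edge, pos 4

Answer: top 4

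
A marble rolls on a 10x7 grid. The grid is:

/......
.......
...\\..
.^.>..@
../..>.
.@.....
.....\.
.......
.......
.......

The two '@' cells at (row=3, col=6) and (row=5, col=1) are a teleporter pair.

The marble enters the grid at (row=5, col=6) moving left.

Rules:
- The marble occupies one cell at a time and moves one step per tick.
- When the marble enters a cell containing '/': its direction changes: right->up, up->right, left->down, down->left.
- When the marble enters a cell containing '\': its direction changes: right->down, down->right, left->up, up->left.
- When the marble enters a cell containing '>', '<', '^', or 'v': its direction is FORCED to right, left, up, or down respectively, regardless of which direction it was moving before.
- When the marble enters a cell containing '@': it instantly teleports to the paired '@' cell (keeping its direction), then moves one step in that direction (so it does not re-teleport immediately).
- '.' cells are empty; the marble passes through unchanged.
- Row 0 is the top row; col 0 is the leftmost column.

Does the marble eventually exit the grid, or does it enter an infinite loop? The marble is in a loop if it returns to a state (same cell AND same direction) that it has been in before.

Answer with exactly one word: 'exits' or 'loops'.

Step 1: enter (5,6), '.' pass, move left to (5,5)
Step 2: enter (5,5), '.' pass, move left to (5,4)
Step 3: enter (5,4), '.' pass, move left to (5,3)
Step 4: enter (5,3), '.' pass, move left to (5,2)
Step 5: enter (5,2), '.' pass, move left to (5,1)
Step 6: enter (5,1), '@' teleport (5,1)->(3,6), also enter (3,6), move left to (3,5)
Step 7: enter (3,5), '.' pass, move left to (3,4)
Step 8: enter (3,4), '.' pass, move left to (3,3)
Step 9: enter (3,3), '>' forces left->right, move right to (3,4)
Step 10: enter (3,4), '.' pass, move right to (3,5)
Step 11: enter (3,5), '.' pass, move right to (3,6)
Step 12: enter (3,6), '@' teleport (3,6)->(5,1), also enter (5,1), move right to (5,2)
Step 13: enter (5,2), '.' pass, move right to (5,3)
Step 14: enter (5,3), '.' pass, move right to (5,4)
Step 15: enter (5,4), '.' pass, move right to (5,5)
Step 16: enter (5,5), '.' pass, move right to (5,6)
Step 17: enter (5,6), '.' pass, move right to (5,7)
Step 18: at (5,7) — EXIT via right edge, pos 5

Answer: exits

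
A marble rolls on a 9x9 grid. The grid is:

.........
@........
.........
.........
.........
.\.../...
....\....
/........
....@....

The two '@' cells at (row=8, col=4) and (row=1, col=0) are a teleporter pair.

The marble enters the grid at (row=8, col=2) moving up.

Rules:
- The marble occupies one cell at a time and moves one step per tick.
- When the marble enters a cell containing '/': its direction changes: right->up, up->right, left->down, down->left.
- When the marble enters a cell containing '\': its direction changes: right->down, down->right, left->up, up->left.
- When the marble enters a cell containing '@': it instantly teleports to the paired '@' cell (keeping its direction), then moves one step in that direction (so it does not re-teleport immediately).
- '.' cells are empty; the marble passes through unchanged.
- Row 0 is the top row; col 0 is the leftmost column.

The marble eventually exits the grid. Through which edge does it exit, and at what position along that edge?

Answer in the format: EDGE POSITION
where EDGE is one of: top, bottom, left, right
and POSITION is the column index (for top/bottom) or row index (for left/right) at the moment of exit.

Step 1: enter (8,2), '.' pass, move up to (7,2)
Step 2: enter (7,2), '.' pass, move up to (6,2)
Step 3: enter (6,2), '.' pass, move up to (5,2)
Step 4: enter (5,2), '.' pass, move up to (4,2)
Step 5: enter (4,2), '.' pass, move up to (3,2)
Step 6: enter (3,2), '.' pass, move up to (2,2)
Step 7: enter (2,2), '.' pass, move up to (1,2)
Step 8: enter (1,2), '.' pass, move up to (0,2)
Step 9: enter (0,2), '.' pass, move up to (-1,2)
Step 10: at (-1,2) — EXIT via top edge, pos 2

Answer: top 2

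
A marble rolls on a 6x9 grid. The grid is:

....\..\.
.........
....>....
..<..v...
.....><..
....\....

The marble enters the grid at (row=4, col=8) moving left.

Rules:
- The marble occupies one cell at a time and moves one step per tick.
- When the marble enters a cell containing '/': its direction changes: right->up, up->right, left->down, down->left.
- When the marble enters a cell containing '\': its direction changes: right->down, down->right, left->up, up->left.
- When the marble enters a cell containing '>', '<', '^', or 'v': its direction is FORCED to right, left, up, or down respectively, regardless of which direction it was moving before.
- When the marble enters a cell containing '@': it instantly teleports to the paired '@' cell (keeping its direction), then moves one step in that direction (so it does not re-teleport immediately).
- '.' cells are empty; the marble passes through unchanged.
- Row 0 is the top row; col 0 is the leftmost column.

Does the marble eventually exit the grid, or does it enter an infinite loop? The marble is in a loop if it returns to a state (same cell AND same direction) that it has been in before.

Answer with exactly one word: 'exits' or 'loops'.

Answer: loops

Derivation:
Step 1: enter (4,8), '.' pass, move left to (4,7)
Step 2: enter (4,7), '.' pass, move left to (4,6)
Step 3: enter (4,6), '<' forces left->left, move left to (4,5)
Step 4: enter (4,5), '>' forces left->right, move right to (4,6)
Step 5: enter (4,6), '<' forces right->left, move left to (4,5)
Step 6: at (4,5) dir=left — LOOP DETECTED (seen before)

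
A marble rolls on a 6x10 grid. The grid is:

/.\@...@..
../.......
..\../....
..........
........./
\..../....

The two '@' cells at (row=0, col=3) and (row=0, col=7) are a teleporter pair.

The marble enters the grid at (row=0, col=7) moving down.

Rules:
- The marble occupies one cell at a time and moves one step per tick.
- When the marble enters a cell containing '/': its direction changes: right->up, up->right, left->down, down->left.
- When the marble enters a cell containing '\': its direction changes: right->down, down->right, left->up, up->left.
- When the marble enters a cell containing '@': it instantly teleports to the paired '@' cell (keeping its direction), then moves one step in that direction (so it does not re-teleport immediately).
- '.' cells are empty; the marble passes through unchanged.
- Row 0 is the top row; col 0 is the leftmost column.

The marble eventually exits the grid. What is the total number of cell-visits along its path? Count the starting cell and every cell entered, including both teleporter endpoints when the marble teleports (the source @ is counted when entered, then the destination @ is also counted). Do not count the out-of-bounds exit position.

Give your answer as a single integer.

Answer: 7

Derivation:
Step 1: enter (0,7), '@' teleport (0,7)->(0,3), also enter (0,3), move down to (1,3)
Step 2: enter (1,3), '.' pass, move down to (2,3)
Step 3: enter (2,3), '.' pass, move down to (3,3)
Step 4: enter (3,3), '.' pass, move down to (4,3)
Step 5: enter (4,3), '.' pass, move down to (5,3)
Step 6: enter (5,3), '.' pass, move down to (6,3)
Step 7: at (6,3) — EXIT via bottom edge, pos 3
Path length (cell visits): 7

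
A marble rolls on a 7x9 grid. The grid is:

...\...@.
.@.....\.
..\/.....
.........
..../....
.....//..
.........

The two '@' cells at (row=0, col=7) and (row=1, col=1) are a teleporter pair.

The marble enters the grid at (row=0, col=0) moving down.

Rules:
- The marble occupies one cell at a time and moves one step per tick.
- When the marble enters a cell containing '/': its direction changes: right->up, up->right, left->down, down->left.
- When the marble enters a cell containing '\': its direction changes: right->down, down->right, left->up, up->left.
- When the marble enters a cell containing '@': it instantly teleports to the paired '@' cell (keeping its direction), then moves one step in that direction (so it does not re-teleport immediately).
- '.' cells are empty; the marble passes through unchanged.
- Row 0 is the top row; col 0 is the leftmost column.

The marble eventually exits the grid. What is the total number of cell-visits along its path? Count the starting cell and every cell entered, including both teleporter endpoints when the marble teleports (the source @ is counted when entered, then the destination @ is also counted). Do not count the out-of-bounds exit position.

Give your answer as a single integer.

Step 1: enter (0,0), '.' pass, move down to (1,0)
Step 2: enter (1,0), '.' pass, move down to (2,0)
Step 3: enter (2,0), '.' pass, move down to (3,0)
Step 4: enter (3,0), '.' pass, move down to (4,0)
Step 5: enter (4,0), '.' pass, move down to (5,0)
Step 6: enter (5,0), '.' pass, move down to (6,0)
Step 7: enter (6,0), '.' pass, move down to (7,0)
Step 8: at (7,0) — EXIT via bottom edge, pos 0
Path length (cell visits): 7

Answer: 7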